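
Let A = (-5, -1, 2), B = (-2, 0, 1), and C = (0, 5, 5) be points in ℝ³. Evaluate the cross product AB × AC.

(9, -14, 13)

AB = (3, 1, -1)
AC = (5, 6, 3)
i: 1·3 - (-1)·6 = 3 - (-6) = 9
j: (-1)·5 - 3·3 = -5 - 9 = -14
k: 3·6 - 1·5 = 18 - 5 = 13
AB × AC = (9, -14, 13)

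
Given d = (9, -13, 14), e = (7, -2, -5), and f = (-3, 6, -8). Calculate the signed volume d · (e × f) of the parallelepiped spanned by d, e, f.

-5

e × f:
i: (-2)·(-8) - (-5)·6 = 16 - (-30) = 46
j: (-5)·(-3) - 7·(-8) = 15 - (-56) = 71
k: 7·6 - (-2)·(-3) = 42 - 6 = 36
e × f = (46, 71, 36)
d · (e × f) = 9·46 + (-13)·71 + 14·36 = 414 - 923 + 504 = -5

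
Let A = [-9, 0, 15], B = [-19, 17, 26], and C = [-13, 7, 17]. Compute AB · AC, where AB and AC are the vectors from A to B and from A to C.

181

AB = B − A = (-10, 17, 11)
AC = C − A = (-4, 7, 2)
AB · AC = (-10)·(-4) + 17·7 + 11·2 = 40 + 119 + 22 = 181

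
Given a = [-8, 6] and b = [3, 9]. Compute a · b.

a · b = (-8)·3 + 6·9 = -24 + 54 = 30

30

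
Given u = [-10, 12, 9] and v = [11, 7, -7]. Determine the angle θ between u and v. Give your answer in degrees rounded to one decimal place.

109.5

u · v = (-10)·11 + 12·7 + 9·(-7) = -110 + 84 - 63 = -89
|u|² = 100 + 144 + 81 = 325,  |u| = √325 ≈ 18.027756
|v|² = 121 + 49 + 49 = 219,  |v| = √219 ≈ 14.798649
cos θ = -89 / (18.027756 · 14.798649) ≈ -0.33360
θ = arccos(-0.33360) ≈ 109.5°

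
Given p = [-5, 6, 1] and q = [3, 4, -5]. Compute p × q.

(-34, -22, -38)

i: 6·(-5) - 1·4 = -30 - 4 = -34
j: 1·3 - (-5)·(-5) = 3 - 25 = -22
k: (-5)·4 - 6·3 = -20 - 18 = -38
p × q = (-34, -22, -38)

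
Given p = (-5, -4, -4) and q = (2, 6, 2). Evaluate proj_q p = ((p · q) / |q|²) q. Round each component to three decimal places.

p · q = (-5)·2 + (-4)·6 + (-4)·2 = -10 - 24 - 8 = -42
|q|² = 4 + 36 + 4 = 44
proj_q p = (-42/44) · (2, 6, 2) ≈ (-1.909, -5.727, -1.909)

(-1.909, -5.727, -1.909)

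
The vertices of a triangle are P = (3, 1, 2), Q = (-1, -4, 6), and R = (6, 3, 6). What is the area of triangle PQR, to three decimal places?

PQ = (-4, -5, 4),  PR = (3, 2, 4)
i: (-5)·4 - 4·2 = -20 - 8 = -28
j: 4·3 - (-4)·4 = 12 - (-16) = 28
k: (-4)·2 - (-5)·3 = -8 - (-15) = 7
PQ × PR = (-28, 28, 7)
|PQ × PR| = √1617 ≈ 40.2119
area = ½ · 40.2119 ≈ 20.106

20.106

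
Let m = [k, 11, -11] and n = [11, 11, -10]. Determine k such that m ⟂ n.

-21

m · n = k·11 + 11·11 + (-11)·(-10) = 231 + 11k
Set equal to 0: 11k = -231, so k = -21.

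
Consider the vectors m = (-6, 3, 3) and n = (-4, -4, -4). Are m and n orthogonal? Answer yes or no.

yes

m · n = (-6)·(-4) + 3·(-4) + 3·(-4) = 24 - 12 - 12 = 0
Zero, so the vectors are orthogonal.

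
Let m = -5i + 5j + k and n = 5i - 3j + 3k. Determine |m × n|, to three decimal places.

28.705

i: 5·3 - 1·(-3) = 15 - (-3) = 18
j: 1·5 - (-5)·3 = 5 - (-15) = 20
k: (-5)·(-3) - 5·5 = 15 - 25 = -10
m × n = (18, 20, -10)
|m × n| = √(18² + 20² + (-10)²) = √824 ≈ 28.7054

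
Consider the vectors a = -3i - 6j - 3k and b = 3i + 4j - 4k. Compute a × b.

i: (-6)·(-4) - (-3)·4 = 24 - (-12) = 36
j: (-3)·3 - (-3)·(-4) = -9 - 12 = -21
k: (-3)·4 - (-6)·3 = -12 - (-18) = 6
a × b = (36, -21, 6)

(36, -21, 6)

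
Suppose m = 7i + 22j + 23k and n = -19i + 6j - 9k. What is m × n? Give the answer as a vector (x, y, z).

i: 22·(-9) - 23·6 = -198 - 138 = -336
j: 23·(-19) - 7·(-9) = -437 - (-63) = -374
k: 7·6 - 22·(-19) = 42 - (-418) = 460
m × n = (-336, -374, 460)

(-336, -374, 460)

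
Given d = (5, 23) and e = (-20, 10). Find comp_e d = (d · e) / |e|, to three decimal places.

5.814

d · e = 5·(-20) + 23·10 = -100 + 230 = 130
|e| = √(400 + 100) = √500 ≈ 22.3607
comp_e d = 130 / √500 ≈ 5.814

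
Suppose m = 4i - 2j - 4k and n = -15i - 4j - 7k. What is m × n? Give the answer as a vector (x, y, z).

(-2, 88, -46)

i: (-2)·(-7) - (-4)·(-4) = 14 - 16 = -2
j: (-4)·(-15) - 4·(-7) = 60 - (-28) = 88
k: 4·(-4) - (-2)·(-15) = -16 - 30 = -46
m × n = (-2, 88, -46)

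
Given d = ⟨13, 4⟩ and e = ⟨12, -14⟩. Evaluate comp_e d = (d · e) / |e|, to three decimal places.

5.423

d · e = 13·12 + 4·(-14) = 156 - 56 = 100
|e| = √(144 + 196) = √340 ≈ 18.4391
comp_e d = 100 / √340 ≈ 5.423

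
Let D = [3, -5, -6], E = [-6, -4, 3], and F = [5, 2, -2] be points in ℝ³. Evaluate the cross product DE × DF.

(-59, 54, -65)

DE = (-9, 1, 9)
DF = (2, 7, 4)
i: 1·4 - 9·7 = 4 - 63 = -59
j: 9·2 - (-9)·4 = 18 - (-36) = 54
k: (-9)·7 - 1·2 = -63 - 2 = -65
DE × DF = (-59, 54, -65)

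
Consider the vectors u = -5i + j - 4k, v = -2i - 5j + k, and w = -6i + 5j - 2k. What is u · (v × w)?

125

v × w:
i: (-5)·(-2) - 1·5 = 10 - 5 = 5
j: 1·(-6) - (-2)·(-2) = -6 - 4 = -10
k: (-2)·5 - (-5)·(-6) = -10 - 30 = -40
v × w = (5, -10, -40)
u · (v × w) = (-5)·5 + 1·(-10) + (-4)·(-40) = -25 - 10 + 160 = 125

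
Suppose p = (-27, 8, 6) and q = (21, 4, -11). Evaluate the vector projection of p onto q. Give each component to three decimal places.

(-21.836, -4.159, 11.438)

p · q = (-27)·21 + 8·4 + 6·(-11) = -567 + 32 - 66 = -601
|q|² = 441 + 16 + 121 = 578
proj_q p = (-601/578) · (21, 4, -11) ≈ (-21.836, -4.159, 11.438)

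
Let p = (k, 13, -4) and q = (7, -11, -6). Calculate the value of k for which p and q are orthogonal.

p · q = k·7 + 13·(-11) + (-4)·(-6) = -119 + 7k
Set equal to 0: 7k = 119, so k = 17.

17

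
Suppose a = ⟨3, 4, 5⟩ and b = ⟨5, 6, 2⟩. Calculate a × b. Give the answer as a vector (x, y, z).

i: 4·2 - 5·6 = 8 - 30 = -22
j: 5·5 - 3·2 = 25 - 6 = 19
k: 3·6 - 4·5 = 18 - 20 = -2
a × b = (-22, 19, -2)

(-22, 19, -2)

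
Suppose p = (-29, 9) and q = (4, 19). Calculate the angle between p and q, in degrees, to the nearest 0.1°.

84.6

p · q = (-29)·4 + 9·19 = -116 + 171 = 55
|p|² = 841 + 81 = 922,  |p| = √922 ≈ 30.364453
|q|² = 16 + 361 = 377,  |q| = √377 ≈ 19.416488
cos θ = 55 / (30.364453 · 19.416488) ≈ 0.09329
θ = arccos(0.09329) ≈ 84.6°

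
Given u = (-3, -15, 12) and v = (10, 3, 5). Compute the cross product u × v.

i: (-15)·5 - 12·3 = -75 - 36 = -111
j: 12·10 - (-3)·5 = 120 - (-15) = 135
k: (-3)·3 - (-15)·10 = -9 - (-150) = 141
u × v = (-111, 135, 141)

(-111, 135, 141)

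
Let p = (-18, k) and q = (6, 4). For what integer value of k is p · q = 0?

27

p · q = (-18)·6 + k·4 = -108 + 4k
Set equal to 0: 4k = 108, so k = 27.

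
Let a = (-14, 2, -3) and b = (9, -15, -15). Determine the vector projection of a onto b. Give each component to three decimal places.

a · b = (-14)·9 + 2·(-15) + (-3)·(-15) = -126 - 30 + 45 = -111
|b|² = 81 + 225 + 225 = 531
proj_b a = (-111/531) · (9, -15, -15) ≈ (-1.881, 3.136, 3.136)

(-1.881, 3.136, 3.136)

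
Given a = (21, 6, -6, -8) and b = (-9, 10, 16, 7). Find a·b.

a · b = 21·(-9) + 6·10 + (-6)·16 + (-8)·7 = -189 + 60 - 96 - 56 = -281

-281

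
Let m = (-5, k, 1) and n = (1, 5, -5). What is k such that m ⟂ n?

m · n = (-5)·1 + k·5 + 1·(-5) = -10 + 5k
Set equal to 0: 5k = 10, so k = 2.

2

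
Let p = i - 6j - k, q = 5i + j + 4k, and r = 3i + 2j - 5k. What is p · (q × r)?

q × r:
i: 1·(-5) - 4·2 = -5 - 8 = -13
j: 4·3 - 5·(-5) = 12 - (-25) = 37
k: 5·2 - 1·3 = 10 - 3 = 7
q × r = (-13, 37, 7)
p · (q × r) = 1·(-13) + (-6)·37 + (-1)·7 = -13 - 222 - 7 = -242

-242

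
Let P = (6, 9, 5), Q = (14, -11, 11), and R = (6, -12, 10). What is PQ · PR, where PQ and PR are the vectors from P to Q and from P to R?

PQ = Q − P = (8, -20, 6)
PR = R − P = (0, -21, 5)
PQ · PR = 8·0 + (-20)·(-21) + 6·5 = 0 + 420 + 30 = 450

450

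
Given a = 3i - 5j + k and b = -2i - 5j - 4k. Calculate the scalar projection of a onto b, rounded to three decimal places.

a · b = 3·(-2) + (-5)·(-5) + 1·(-4) = -6 + 25 - 4 = 15
|b| = √(4 + 25 + 16) = √45 ≈ 6.7082
comp_b a = 15 / √45 ≈ 2.236

2.236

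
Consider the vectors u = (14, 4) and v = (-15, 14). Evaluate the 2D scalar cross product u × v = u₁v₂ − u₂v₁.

14·14 - 4·(-15) = 196 - (-60) = 256

256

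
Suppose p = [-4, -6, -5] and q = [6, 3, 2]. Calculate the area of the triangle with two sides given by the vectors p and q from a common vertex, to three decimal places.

i: (-6)·2 - (-5)·3 = -12 - (-15) = 3
j: (-5)·6 - (-4)·2 = -30 - (-8) = -22
k: (-4)·3 - (-6)·6 = -12 - (-36) = 24
p × q = (3, -22, 24)
|p × q| = √(3² + (-22)² + 24²) = √1069 ≈ 32.6956
area = ½ · 32.6956 ≈ 16.348

16.348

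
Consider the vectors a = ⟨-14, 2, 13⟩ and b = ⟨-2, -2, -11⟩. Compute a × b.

i: 2·(-11) - 13·(-2) = -22 - (-26) = 4
j: 13·(-2) - (-14)·(-11) = -26 - 154 = -180
k: (-14)·(-2) - 2·(-2) = 28 - (-4) = 32
a × b = (4, -180, 32)

(4, -180, 32)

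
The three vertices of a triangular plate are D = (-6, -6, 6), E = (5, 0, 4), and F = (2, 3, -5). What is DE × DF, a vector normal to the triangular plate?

(-48, 105, 51)

DE = (11, 6, -2)
DF = (8, 9, -11)
i: 6·(-11) - (-2)·9 = -66 - (-18) = -48
j: (-2)·8 - 11·(-11) = -16 - (-121) = 105
k: 11·9 - 6·8 = 99 - 48 = 51
DE × DF = (-48, 105, 51)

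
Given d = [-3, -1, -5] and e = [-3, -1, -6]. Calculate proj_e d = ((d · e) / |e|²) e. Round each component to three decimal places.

d · e = (-3)·(-3) + (-1)·(-1) + (-5)·(-6) = 9 + 1 + 30 = 40
|e|² = 9 + 1 + 36 = 46
proj_e d = (40/46) · (-3, -1, -6) ≈ (-2.609, -0.870, -5.217)

(-2.609, -0.870, -5.217)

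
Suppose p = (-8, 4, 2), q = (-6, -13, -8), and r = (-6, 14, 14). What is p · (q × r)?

764

q × r:
i: (-13)·14 - (-8)·14 = -182 - (-112) = -70
j: (-8)·(-6) - (-6)·14 = 48 - (-84) = 132
k: (-6)·14 - (-13)·(-6) = -84 - 78 = -162
q × r = (-70, 132, -162)
p · (q × r) = (-8)·(-70) + 4·132 + 2·(-162) = 560 + 528 - 324 = 764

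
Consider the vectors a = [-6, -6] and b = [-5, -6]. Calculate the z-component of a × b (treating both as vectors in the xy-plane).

(-6)·(-6) - (-6)·(-5) = 36 - 30 = 6

6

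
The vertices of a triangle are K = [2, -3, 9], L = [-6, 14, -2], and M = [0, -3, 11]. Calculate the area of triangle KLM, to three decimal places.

30.643

KL = (-8, 17, -11),  KM = (-2, 0, 2)
i: 17·2 - (-11)·0 = 34 - 0 = 34
j: (-11)·(-2) - (-8)·2 = 22 - (-16) = 38
k: (-8)·0 - 17·(-2) = 0 - (-34) = 34
KL × KM = (34, 38, 34)
|KL × KM| = √3756 ≈ 61.2862
area = ½ · 61.2862 ≈ 30.643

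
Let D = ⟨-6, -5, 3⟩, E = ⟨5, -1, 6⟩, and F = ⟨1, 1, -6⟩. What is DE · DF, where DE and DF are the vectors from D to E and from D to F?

DE = E − D = (11, 4, 3)
DF = F − D = (7, 6, -9)
DE · DF = 11·7 + 4·6 + 3·(-9) = 77 + 24 - 27 = 74

74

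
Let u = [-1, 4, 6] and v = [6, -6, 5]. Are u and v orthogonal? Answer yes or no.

u · v = (-1)·6 + 4·(-6) + 6·5 = -6 - 24 + 30 = 0
Zero, so the vectors are orthogonal.

yes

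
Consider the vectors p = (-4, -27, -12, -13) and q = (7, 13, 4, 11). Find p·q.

-570

p · q = (-4)·7 + (-27)·13 + (-12)·4 + (-13)·11 = -28 - 351 - 48 - 143 = -570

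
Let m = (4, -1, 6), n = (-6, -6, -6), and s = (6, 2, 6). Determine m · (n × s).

48

n × s:
i: (-6)·6 - (-6)·2 = -36 - (-12) = -24
j: (-6)·6 - (-6)·6 = -36 - (-36) = 0
k: (-6)·2 - (-6)·6 = -12 - (-36) = 24
n × s = (-24, 0, 24)
m · (n × s) = 4·(-24) + (-1)·0 + 6·24 = -96 + 0 + 144 = 48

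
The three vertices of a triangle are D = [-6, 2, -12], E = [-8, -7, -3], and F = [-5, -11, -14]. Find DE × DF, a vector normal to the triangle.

DE = (-2, -9, 9)
DF = (1, -13, -2)
i: (-9)·(-2) - 9·(-13) = 18 - (-117) = 135
j: 9·1 - (-2)·(-2) = 9 - 4 = 5
k: (-2)·(-13) - (-9)·1 = 26 - (-9) = 35
DE × DF = (135, 5, 35)

(135, 5, 35)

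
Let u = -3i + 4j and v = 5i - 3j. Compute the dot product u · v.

u · v = (-3)·5 + 4·(-3) = -15 - 12 = -27

-27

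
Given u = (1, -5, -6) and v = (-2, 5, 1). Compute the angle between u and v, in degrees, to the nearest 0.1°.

u · v = 1·(-2) + (-5)·5 + (-6)·1 = -2 - 25 - 6 = -33
|u|² = 1 + 25 + 36 = 62,  |u| = √62 ≈ 7.874008
|v|² = 4 + 25 + 1 = 30,  |v| = √30 ≈ 5.477226
cos θ = -33 / (7.874008 · 5.477226) ≈ -0.76517
θ = arccos(-0.76517) ≈ 139.9°

139.9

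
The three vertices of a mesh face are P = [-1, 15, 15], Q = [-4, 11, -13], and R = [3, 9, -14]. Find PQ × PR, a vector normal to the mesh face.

(-52, -199, 34)

PQ = (-3, -4, -28)
PR = (4, -6, -29)
i: (-4)·(-29) - (-28)·(-6) = 116 - 168 = -52
j: (-28)·4 - (-3)·(-29) = -112 - 87 = -199
k: (-3)·(-6) - (-4)·4 = 18 - (-16) = 34
PQ × PR = (-52, -199, 34)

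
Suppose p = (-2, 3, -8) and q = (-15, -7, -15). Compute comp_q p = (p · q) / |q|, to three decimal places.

5.775

p · q = (-2)·(-15) + 3·(-7) + (-8)·(-15) = 30 - 21 + 120 = 129
|q| = √(225 + 49 + 225) = √499 ≈ 22.3383
comp_q p = 129 / √499 ≈ 5.775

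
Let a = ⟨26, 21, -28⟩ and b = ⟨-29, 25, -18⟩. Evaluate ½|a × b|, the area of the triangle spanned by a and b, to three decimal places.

912.026

i: 21·(-18) - (-28)·25 = -378 - (-700) = 322
j: (-28)·(-29) - 26·(-18) = 812 - (-468) = 1280
k: 26·25 - 21·(-29) = 650 - (-609) = 1259
a × b = (322, 1280, 1259)
|a × b| = √(322² + 1280² + 1259²) = √3327165 ≈ 1824.0518
area = ½ · 1824.0518 ≈ 912.026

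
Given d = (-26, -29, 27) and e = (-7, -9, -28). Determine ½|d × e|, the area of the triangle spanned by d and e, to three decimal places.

i: (-29)·(-28) - 27·(-9) = 812 - (-243) = 1055
j: 27·(-7) - (-26)·(-28) = -189 - 728 = -917
k: (-26)·(-9) - (-29)·(-7) = 234 - 203 = 31
d × e = (1055, -917, 31)
|d × e| = √(1055² + (-917)² + 31²) = √1954875 ≈ 1398.1684
area = ½ · 1398.1684 ≈ 699.084

699.084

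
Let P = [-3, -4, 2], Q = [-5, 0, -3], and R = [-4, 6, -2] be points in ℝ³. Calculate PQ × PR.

(34, -3, -16)

PQ = (-2, 4, -5)
PR = (-1, 10, -4)
i: 4·(-4) - (-5)·10 = -16 - (-50) = 34
j: (-5)·(-1) - (-2)·(-4) = 5 - 8 = -3
k: (-2)·10 - 4·(-1) = -20 - (-4) = -16
PQ × PR = (34, -3, -16)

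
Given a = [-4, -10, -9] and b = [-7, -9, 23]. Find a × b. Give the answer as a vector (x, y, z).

i: (-10)·23 - (-9)·(-9) = -230 - 81 = -311
j: (-9)·(-7) - (-4)·23 = 63 - (-92) = 155
k: (-4)·(-9) - (-10)·(-7) = 36 - 70 = -34
a × b = (-311, 155, -34)

(-311, 155, -34)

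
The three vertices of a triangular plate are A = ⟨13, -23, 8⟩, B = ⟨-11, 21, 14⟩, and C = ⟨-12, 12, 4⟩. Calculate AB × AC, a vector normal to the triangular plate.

(-386, -246, 260)

AB = (-24, 44, 6)
AC = (-25, 35, -4)
i: 44·(-4) - 6·35 = -176 - 210 = -386
j: 6·(-25) - (-24)·(-4) = -150 - 96 = -246
k: (-24)·35 - 44·(-25) = -840 - (-1100) = 260
AB × AC = (-386, -246, 260)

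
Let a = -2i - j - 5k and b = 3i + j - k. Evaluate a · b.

-2

a · b = (-2)·3 + (-1)·1 + (-5)·(-1) = -6 - 1 + 5 = -2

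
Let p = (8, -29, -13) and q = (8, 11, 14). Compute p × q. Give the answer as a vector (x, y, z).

(-263, -216, 320)

i: (-29)·14 - (-13)·11 = -406 - (-143) = -263
j: (-13)·8 - 8·14 = -104 - 112 = -216
k: 8·11 - (-29)·8 = 88 - (-232) = 320
p × q = (-263, -216, 320)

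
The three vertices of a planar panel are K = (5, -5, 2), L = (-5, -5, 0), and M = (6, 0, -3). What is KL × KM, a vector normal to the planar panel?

(10, -52, -50)

KL = (-10, 0, -2)
KM = (1, 5, -5)
i: 0·(-5) - (-2)·5 = 0 - (-10) = 10
j: (-2)·1 - (-10)·(-5) = -2 - 50 = -52
k: (-10)·5 - 0·1 = -50 - 0 = -50
KL × KM = (10, -52, -50)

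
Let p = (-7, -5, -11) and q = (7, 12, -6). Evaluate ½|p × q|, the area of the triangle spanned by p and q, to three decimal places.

i: (-5)·(-6) - (-11)·12 = 30 - (-132) = 162
j: (-11)·7 - (-7)·(-6) = -77 - 42 = -119
k: (-7)·12 - (-5)·7 = -84 - (-35) = -49
p × q = (162, -119, -49)
|p × q| = √(162² + (-119)² + (-49)²) = √42806 ≈ 206.8961
area = ½ · 206.8961 ≈ 103.448

103.448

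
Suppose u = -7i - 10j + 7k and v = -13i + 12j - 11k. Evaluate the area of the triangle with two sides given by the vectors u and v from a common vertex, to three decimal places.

i: (-10)·(-11) - 7·12 = 110 - 84 = 26
j: 7·(-13) - (-7)·(-11) = -91 - 77 = -168
k: (-7)·12 - (-10)·(-13) = -84 - 130 = -214
u × v = (26, -168, -214)
|u × v| = √(26² + (-168)² + (-214)²) = √74696 ≈ 273.3057
area = ½ · 273.3057 ≈ 136.653

136.653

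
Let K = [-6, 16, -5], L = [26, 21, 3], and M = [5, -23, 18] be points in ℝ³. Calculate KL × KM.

(427, -648, -1303)

KL = (32, 5, 8)
KM = (11, -39, 23)
i: 5·23 - 8·(-39) = 115 - (-312) = 427
j: 8·11 - 32·23 = 88 - 736 = -648
k: 32·(-39) - 5·11 = -1248 - 55 = -1303
KL × KM = (427, -648, -1303)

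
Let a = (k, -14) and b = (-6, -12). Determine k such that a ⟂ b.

a · b = k·(-6) + (-14)·(-12) = 168 - 6k
Set equal to 0: -6k = -168, so k = 28.

28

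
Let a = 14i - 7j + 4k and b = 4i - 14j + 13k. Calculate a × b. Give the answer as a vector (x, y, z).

i: (-7)·13 - 4·(-14) = -91 - (-56) = -35
j: 4·4 - 14·13 = 16 - 182 = -166
k: 14·(-14) - (-7)·4 = -196 - (-28) = -168
a × b = (-35, -166, -168)

(-35, -166, -168)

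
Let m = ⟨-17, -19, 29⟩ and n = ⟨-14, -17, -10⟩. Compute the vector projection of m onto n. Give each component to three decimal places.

m · n = (-17)·(-14) + (-19)·(-17) + 29·(-10) = 238 + 323 - 290 = 271
|n|² = 196 + 289 + 100 = 585
proj_n m = (271/585) · (-14, -17, -10) ≈ (-6.485, -7.875, -4.632)

(-6.485, -7.875, -4.632)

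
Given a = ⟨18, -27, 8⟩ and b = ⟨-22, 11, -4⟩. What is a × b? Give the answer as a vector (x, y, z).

(20, -104, -396)

i: (-27)·(-4) - 8·11 = 108 - 88 = 20
j: 8·(-22) - 18·(-4) = -176 - (-72) = -104
k: 18·11 - (-27)·(-22) = 198 - 594 = -396
a × b = (20, -104, -396)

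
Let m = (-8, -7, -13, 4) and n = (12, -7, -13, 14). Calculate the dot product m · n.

178

m · n = (-8)·12 + (-7)·(-7) + (-13)·(-13) + 4·14 = -96 + 49 + 169 + 56 = 178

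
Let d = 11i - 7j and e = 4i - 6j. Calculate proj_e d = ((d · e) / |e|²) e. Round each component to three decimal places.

d · e = 11·4 + (-7)·(-6) = 44 + 42 = 86
|e|² = 16 + 36 = 52
proj_e d = (86/52) · (4, -6) ≈ (6.615, -9.923)

(6.615, -9.923)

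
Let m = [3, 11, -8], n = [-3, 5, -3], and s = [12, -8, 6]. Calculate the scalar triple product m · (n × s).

n × s:
i: 5·6 - (-3)·(-8) = 30 - 24 = 6
j: (-3)·12 - (-3)·6 = -36 - (-18) = -18
k: (-3)·(-8) - 5·12 = 24 - 60 = -36
n × s = (6, -18, -36)
m · (n × s) = 3·6 + 11·(-18) + (-8)·(-36) = 18 - 198 + 288 = 108

108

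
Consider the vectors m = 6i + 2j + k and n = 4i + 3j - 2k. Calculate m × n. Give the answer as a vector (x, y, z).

(-7, 16, 10)

i: 2·(-2) - 1·3 = -4 - 3 = -7
j: 1·4 - 6·(-2) = 4 - (-12) = 16
k: 6·3 - 2·4 = 18 - 8 = 10
m × n = (-7, 16, 10)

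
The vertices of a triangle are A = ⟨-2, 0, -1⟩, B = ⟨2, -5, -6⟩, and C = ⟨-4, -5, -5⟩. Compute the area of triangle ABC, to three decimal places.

AB = (4, -5, -5),  AC = (-2, -5, -4)
i: (-5)·(-4) - (-5)·(-5) = 20 - 25 = -5
j: (-5)·(-2) - 4·(-4) = 10 - (-16) = 26
k: 4·(-5) - (-5)·(-2) = -20 - 10 = -30
AB × AC = (-5, 26, -30)
|AB × AC| = √1601 ≈ 40.0125
area = ½ · 40.0125 ≈ 20.006

20.006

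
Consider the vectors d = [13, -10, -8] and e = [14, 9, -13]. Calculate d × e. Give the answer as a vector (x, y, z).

(202, 57, 257)

i: (-10)·(-13) - (-8)·9 = 130 - (-72) = 202
j: (-8)·14 - 13·(-13) = -112 - (-169) = 57
k: 13·9 - (-10)·14 = 117 - (-140) = 257
d × e = (202, 57, 257)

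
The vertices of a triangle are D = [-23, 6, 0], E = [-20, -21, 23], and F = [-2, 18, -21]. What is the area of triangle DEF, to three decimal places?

431.974

DE = (3, -27, 23),  DF = (21, 12, -21)
i: (-27)·(-21) - 23·12 = 567 - 276 = 291
j: 23·21 - 3·(-21) = 483 - (-63) = 546
k: 3·12 - (-27)·21 = 36 - (-567) = 603
DE × DF = (291, 546, 603)
|DE × DF| = √746406 ≈ 863.9479
area = ½ · 863.9479 ≈ 431.974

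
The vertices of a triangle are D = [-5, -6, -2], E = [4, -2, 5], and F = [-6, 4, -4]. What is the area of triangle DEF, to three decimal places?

DE = (9, 4, 7),  DF = (-1, 10, -2)
i: 4·(-2) - 7·10 = -8 - 70 = -78
j: 7·(-1) - 9·(-2) = -7 - (-18) = 11
k: 9·10 - 4·(-1) = 90 - (-4) = 94
DE × DF = (-78, 11, 94)
|DE × DF| = √15041 ≈ 122.6418
area = ½ · 122.6418 ≈ 61.321

61.321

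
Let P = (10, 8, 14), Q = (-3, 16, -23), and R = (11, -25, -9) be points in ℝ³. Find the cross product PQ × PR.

(-1405, -336, 421)

PQ = (-13, 8, -37)
PR = (1, -33, -23)
i: 8·(-23) - (-37)·(-33) = -184 - 1221 = -1405
j: (-37)·1 - (-13)·(-23) = -37 - 299 = -336
k: (-13)·(-33) - 8·1 = 429 - 8 = 421
PQ × PR = (-1405, -336, 421)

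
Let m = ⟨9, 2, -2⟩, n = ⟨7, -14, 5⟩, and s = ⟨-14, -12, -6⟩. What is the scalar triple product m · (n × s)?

n × s:
i: (-14)·(-6) - 5·(-12) = 84 - (-60) = 144
j: 5·(-14) - 7·(-6) = -70 - (-42) = -28
k: 7·(-12) - (-14)·(-14) = -84 - 196 = -280
n × s = (144, -28, -280)
m · (n × s) = 9·144 + 2·(-28) + (-2)·(-280) = 1296 - 56 + 560 = 1800

1800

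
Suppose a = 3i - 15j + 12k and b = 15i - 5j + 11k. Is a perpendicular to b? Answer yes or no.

a · b = 3·15 + (-15)·(-5) + 12·11 = 45 + 75 + 132 = 252
Nonzero, so the vectors are not orthogonal.

no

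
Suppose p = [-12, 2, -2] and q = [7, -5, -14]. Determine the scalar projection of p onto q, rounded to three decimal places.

p · q = (-12)·7 + 2·(-5) + (-2)·(-14) = -84 - 10 + 28 = -66
|q| = √(49 + 25 + 196) = √270 ≈ 16.4317
comp_q p = -66 / √270 ≈ -4.017

-4.017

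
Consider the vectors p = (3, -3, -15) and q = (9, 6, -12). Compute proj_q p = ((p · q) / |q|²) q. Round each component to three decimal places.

p · q = 3·9 + (-3)·6 + (-15)·(-12) = 27 - 18 + 180 = 189
|q|² = 81 + 36 + 144 = 261
proj_q p = (189/261) · (9, 6, -12) ≈ (6.517, 4.345, -8.690)

(6.517, 4.345, -8.690)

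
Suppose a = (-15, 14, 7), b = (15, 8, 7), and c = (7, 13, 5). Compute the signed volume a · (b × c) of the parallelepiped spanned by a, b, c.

1374

b × c:
i: 8·5 - 7·13 = 40 - 91 = -51
j: 7·7 - 15·5 = 49 - 75 = -26
k: 15·13 - 8·7 = 195 - 56 = 139
b × c = (-51, -26, 139)
a · (b × c) = (-15)·(-51) + 14·(-26) + 7·139 = 765 - 364 + 973 = 1374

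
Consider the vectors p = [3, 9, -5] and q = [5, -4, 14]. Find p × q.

(106, -67, -57)

i: 9·14 - (-5)·(-4) = 126 - 20 = 106
j: (-5)·5 - 3·14 = -25 - 42 = -67
k: 3·(-4) - 9·5 = -12 - 45 = -57
p × q = (106, -67, -57)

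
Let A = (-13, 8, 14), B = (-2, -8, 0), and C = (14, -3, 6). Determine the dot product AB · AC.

AB = B − A = (11, -16, -14)
AC = C − A = (27, -11, -8)
AB · AC = 11·27 + (-16)·(-11) + (-14)·(-8) = 297 + 176 + 112 = 585

585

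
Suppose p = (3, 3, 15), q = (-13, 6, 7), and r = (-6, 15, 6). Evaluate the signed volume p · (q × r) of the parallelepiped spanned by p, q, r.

q × r:
i: 6·6 - 7·15 = 36 - 105 = -69
j: 7·(-6) - (-13)·6 = -42 - (-78) = 36
k: (-13)·15 - 6·(-6) = -195 - (-36) = -159
q × r = (-69, 36, -159)
p · (q × r) = 3·(-69) + 3·36 + 15·(-159) = -207 + 108 - 2385 = -2484

-2484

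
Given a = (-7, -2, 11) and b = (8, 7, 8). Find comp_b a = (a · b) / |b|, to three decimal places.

1.353

a · b = (-7)·8 + (-2)·7 + 11·8 = -56 - 14 + 88 = 18
|b| = √(64 + 49 + 64) = √177 ≈ 13.3041
comp_b a = 18 / √177 ≈ 1.353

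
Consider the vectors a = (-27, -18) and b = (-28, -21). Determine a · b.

1134

a · b = (-27)·(-28) + (-18)·(-21) = 756 + 378 = 1134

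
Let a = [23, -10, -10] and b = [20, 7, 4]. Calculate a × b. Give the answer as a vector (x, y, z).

(30, -292, 361)

i: (-10)·4 - (-10)·7 = -40 - (-70) = 30
j: (-10)·20 - 23·4 = -200 - 92 = -292
k: 23·7 - (-10)·20 = 161 - (-200) = 361
a × b = (30, -292, 361)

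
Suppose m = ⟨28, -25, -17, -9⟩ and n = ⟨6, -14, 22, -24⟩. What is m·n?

360

m · n = 28·6 + (-25)·(-14) + (-17)·22 + (-9)·(-24) = 168 + 350 - 374 + 216 = 360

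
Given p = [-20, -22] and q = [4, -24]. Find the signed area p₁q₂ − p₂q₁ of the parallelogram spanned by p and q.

568

(-20)·(-24) - (-22)·4 = 480 - (-88) = 568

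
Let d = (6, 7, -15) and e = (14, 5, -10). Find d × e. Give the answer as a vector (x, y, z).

i: 7·(-10) - (-15)·5 = -70 - (-75) = 5
j: (-15)·14 - 6·(-10) = -210 - (-60) = -150
k: 6·5 - 7·14 = 30 - 98 = -68
d × e = (5, -150, -68)

(5, -150, -68)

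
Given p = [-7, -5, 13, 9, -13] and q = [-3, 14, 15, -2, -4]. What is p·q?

p · q = (-7)·(-3) + (-5)·14 + 13·15 + 9·(-2) + (-13)·(-4) = 21 - 70 + 195 - 18 + 52 = 180

180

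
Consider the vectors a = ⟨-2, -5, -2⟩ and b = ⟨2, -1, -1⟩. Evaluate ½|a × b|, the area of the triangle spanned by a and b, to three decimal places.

6.874

i: (-5)·(-1) - (-2)·(-1) = 5 - 2 = 3
j: (-2)·2 - (-2)·(-1) = -4 - 2 = -6
k: (-2)·(-1) - (-5)·2 = 2 - (-10) = 12
a × b = (3, -6, 12)
|a × b| = √(3² + (-6)² + 12²) = √189 ≈ 13.7477
area = ½ · 13.7477 ≈ 6.874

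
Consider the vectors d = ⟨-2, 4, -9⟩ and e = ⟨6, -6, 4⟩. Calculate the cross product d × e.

(-38, -46, -12)

i: 4·4 - (-9)·(-6) = 16 - 54 = -38
j: (-9)·6 - (-2)·4 = -54 - (-8) = -46
k: (-2)·(-6) - 4·6 = 12 - 24 = -12
d × e = (-38, -46, -12)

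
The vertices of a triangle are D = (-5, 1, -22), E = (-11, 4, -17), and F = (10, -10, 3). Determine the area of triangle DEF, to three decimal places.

DE = (-6, 3, 5),  DF = (15, -11, 25)
i: 3·25 - 5·(-11) = 75 - (-55) = 130
j: 5·15 - (-6)·25 = 75 - (-150) = 225
k: (-6)·(-11) - 3·15 = 66 - 45 = 21
DE × DF = (130, 225, 21)
|DE × DF| = √67966 ≈ 260.7029
area = ½ · 260.7029 ≈ 130.351

130.351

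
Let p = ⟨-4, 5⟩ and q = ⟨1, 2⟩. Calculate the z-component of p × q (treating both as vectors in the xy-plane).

-13

(-4)·2 - 5·1 = -8 - 5 = -13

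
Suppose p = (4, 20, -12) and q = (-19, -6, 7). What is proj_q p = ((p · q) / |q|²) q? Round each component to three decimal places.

(11.928, 3.767, -4.395)

p · q = 4·(-19) + 20·(-6) + (-12)·7 = -76 - 120 - 84 = -280
|q|² = 361 + 36 + 49 = 446
proj_q p = (-280/446) · (-19, -6, 7) ≈ (11.928, 3.767, -4.395)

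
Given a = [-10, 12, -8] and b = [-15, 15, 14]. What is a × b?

(288, 260, 30)

i: 12·14 - (-8)·15 = 168 - (-120) = 288
j: (-8)·(-15) - (-10)·14 = 120 - (-140) = 260
k: (-10)·15 - 12·(-15) = -150 - (-180) = 30
a × b = (288, 260, 30)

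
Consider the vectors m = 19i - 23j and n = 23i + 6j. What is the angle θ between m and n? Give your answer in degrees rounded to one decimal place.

65.1

m · n = 19·23 + (-23)·6 = 437 - 138 = 299
|m|² = 361 + 529 = 890,  |m| = √890 ≈ 29.832868
|n|² = 529 + 36 = 565,  |n| = √565 ≈ 23.769729
cos θ = 299 / (29.832868 · 23.769729) ≈ 0.42165
θ = arccos(0.42165) ≈ 65.1°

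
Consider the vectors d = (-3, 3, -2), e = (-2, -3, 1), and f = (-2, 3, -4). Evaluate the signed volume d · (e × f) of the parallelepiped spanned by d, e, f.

-33

e × f:
i: (-3)·(-4) - 1·3 = 12 - 3 = 9
j: 1·(-2) - (-2)·(-4) = -2 - 8 = -10
k: (-2)·3 - (-3)·(-2) = -6 - 6 = -12
e × f = (9, -10, -12)
d · (e × f) = (-3)·9 + 3·(-10) + (-2)·(-12) = -27 - 30 + 24 = -33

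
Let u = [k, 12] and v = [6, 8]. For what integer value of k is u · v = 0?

-16

u · v = k·6 + 12·8 = 96 + 6k
Set equal to 0: 6k = -96, so k = -16.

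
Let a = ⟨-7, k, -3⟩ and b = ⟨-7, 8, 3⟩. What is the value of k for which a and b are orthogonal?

-5

a · b = (-7)·(-7) + k·8 + (-3)·3 = 40 + 8k
Set equal to 0: 8k = -40, so k = -5.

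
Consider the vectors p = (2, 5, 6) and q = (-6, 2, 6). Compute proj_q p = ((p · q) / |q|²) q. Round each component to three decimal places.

p · q = 2·(-6) + 5·2 + 6·6 = -12 + 10 + 36 = 34
|q|² = 36 + 4 + 36 = 76
proj_q p = (34/76) · (-6, 2, 6) ≈ (-2.684, 0.895, 2.684)

(-2.684, 0.895, 2.684)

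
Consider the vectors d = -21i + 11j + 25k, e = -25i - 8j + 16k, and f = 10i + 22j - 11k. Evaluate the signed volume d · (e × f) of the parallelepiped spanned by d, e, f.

-7471

e × f:
i: (-8)·(-11) - 16·22 = 88 - 352 = -264
j: 16·10 - (-25)·(-11) = 160 - 275 = -115
k: (-25)·22 - (-8)·10 = -550 - (-80) = -470
e × f = (-264, -115, -470)
d · (e × f) = (-21)·(-264) + 11·(-115) + 25·(-470) = 5544 - 1265 - 11750 = -7471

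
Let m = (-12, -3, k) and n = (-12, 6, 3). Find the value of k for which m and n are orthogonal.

-42

m · n = (-12)·(-12) + (-3)·6 + k·3 = 126 + 3k
Set equal to 0: 3k = -126, so k = -42.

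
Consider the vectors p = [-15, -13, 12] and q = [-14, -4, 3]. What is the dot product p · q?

298

p · q = (-15)·(-14) + (-13)·(-4) + 12·3 = 210 + 52 + 36 = 298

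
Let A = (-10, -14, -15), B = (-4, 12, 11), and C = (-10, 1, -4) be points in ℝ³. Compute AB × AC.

(-104, -66, 90)

AB = (6, 26, 26)
AC = (0, 15, 11)
i: 26·11 - 26·15 = 286 - 390 = -104
j: 26·0 - 6·11 = 0 - 66 = -66
k: 6·15 - 26·0 = 90 - 0 = 90
AB × AC = (-104, -66, 90)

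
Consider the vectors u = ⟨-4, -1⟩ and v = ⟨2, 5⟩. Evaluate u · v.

u · v = (-4)·2 + (-1)·5 = -8 - 5 = -13

-13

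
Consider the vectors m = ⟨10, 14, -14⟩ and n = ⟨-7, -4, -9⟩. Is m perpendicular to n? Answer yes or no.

m · n = 10·(-7) + 14·(-4) + (-14)·(-9) = -70 - 56 + 126 = 0
Zero, so the vectors are orthogonal.

yes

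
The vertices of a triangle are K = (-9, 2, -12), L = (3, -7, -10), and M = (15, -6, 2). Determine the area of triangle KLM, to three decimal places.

KL = (12, -9, 2),  KM = (24, -8, 14)
i: (-9)·14 - 2·(-8) = -126 - (-16) = -110
j: 2·24 - 12·14 = 48 - 168 = -120
k: 12·(-8) - (-9)·24 = -96 - (-216) = 120
KL × KM = (-110, -120, 120)
|KL × KM| = √40900 ≈ 202.2375
area = ½ · 202.2375 ≈ 101.119

101.119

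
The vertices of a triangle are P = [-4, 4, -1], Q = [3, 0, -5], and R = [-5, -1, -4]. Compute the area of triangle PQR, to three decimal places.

23.505

PQ = (7, -4, -4),  PR = (-1, -5, -3)
i: (-4)·(-3) - (-4)·(-5) = 12 - 20 = -8
j: (-4)·(-1) - 7·(-3) = 4 - (-21) = 25
k: 7·(-5) - (-4)·(-1) = -35 - 4 = -39
PQ × PR = (-8, 25, -39)
|PQ × PR| = √2210 ≈ 47.0106
area = ½ · 47.0106 ≈ 23.505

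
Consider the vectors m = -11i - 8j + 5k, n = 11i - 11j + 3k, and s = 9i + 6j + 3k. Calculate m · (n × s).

1434

n × s:
i: (-11)·3 - 3·6 = -33 - 18 = -51
j: 3·9 - 11·3 = 27 - 33 = -6
k: 11·6 - (-11)·9 = 66 - (-99) = 165
n × s = (-51, -6, 165)
m · (n × s) = (-11)·(-51) + (-8)·(-6) + 5·165 = 561 + 48 + 825 = 1434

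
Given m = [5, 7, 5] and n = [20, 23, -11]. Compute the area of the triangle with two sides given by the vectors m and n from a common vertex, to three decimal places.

124.010

i: 7·(-11) - 5·23 = -77 - 115 = -192
j: 5·20 - 5·(-11) = 100 - (-55) = 155
k: 5·23 - 7·20 = 115 - 140 = -25
m × n = (-192, 155, -25)
|m × n| = √((-192)² + 155² + (-25)²) = √61514 ≈ 248.0202
area = ½ · 248.0202 ≈ 124.010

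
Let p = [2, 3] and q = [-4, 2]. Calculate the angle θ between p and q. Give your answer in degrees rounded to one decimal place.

p · q = 2·(-4) + 3·2 = -8 + 6 = -2
|p|² = 4 + 9 = 13,  |p| = √13 ≈ 3.605551
|q|² = 16 + 4 = 20,  |q| = √20 ≈ 4.472136
cos θ = -2 / (3.605551 · 4.472136) ≈ -0.12403
θ = arccos(-0.12403) ≈ 97.1°

97.1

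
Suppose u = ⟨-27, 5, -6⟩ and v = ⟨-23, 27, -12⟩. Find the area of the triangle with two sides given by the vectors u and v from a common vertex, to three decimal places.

324.806

i: 5·(-12) - (-6)·27 = -60 - (-162) = 102
j: (-6)·(-23) - (-27)·(-12) = 138 - 324 = -186
k: (-27)·27 - 5·(-23) = -729 - (-115) = -614
u × v = (102, -186, -614)
|u × v| = √(102² + (-186)² + (-614)²) = √421996 ≈ 649.6122
area = ½ · 649.6122 ≈ 324.806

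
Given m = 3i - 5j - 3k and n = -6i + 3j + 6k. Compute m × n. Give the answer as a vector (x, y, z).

(-21, 0, -21)

i: (-5)·6 - (-3)·3 = -30 - (-9) = -21
j: (-3)·(-6) - 3·6 = 18 - 18 = 0
k: 3·3 - (-5)·(-6) = 9 - 30 = -21
m × n = (-21, 0, -21)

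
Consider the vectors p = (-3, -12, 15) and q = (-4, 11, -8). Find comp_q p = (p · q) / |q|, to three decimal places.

-16.928

p · q = (-3)·(-4) + (-12)·11 + 15·(-8) = 12 - 132 - 120 = -240
|q| = √(16 + 121 + 64) = √201 ≈ 14.1774
comp_q p = -240 / √201 ≈ -16.928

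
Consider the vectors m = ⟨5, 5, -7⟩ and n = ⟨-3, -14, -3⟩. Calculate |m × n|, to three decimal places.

130.729

i: 5·(-3) - (-7)·(-14) = -15 - 98 = -113
j: (-7)·(-3) - 5·(-3) = 21 - (-15) = 36
k: 5·(-14) - 5·(-3) = -70 - (-15) = -55
m × n = (-113, 36, -55)
|m × n| = √((-113)² + 36² + (-55)²) = √17090 ≈ 130.7287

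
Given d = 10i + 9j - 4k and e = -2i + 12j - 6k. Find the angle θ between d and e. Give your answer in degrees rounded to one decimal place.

54.0

d · e = 10·(-2) + 9·12 + (-4)·(-6) = -20 + 108 + 24 = 112
|d|² = 100 + 81 + 16 = 197,  |d| = √197 ≈ 14.035669
|e|² = 4 + 144 + 36 = 184,  |e| = √184 ≈ 13.564660
cos θ = 112 / (14.035669 · 13.564660) ≈ 0.58827
θ = arccos(0.58827) ≈ 54.0°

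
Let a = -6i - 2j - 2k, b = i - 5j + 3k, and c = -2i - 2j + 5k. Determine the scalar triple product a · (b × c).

160

b × c:
i: (-5)·5 - 3·(-2) = -25 - (-6) = -19
j: 3·(-2) - 1·5 = -6 - 5 = -11
k: 1·(-2) - (-5)·(-2) = -2 - 10 = -12
b × c = (-19, -11, -12)
a · (b × c) = (-6)·(-19) + (-2)·(-11) + (-2)·(-12) = 114 + 22 + 24 = 160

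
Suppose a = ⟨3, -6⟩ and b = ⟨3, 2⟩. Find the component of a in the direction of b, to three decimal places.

-0.832

a · b = 3·3 + (-6)·2 = 9 - 12 = -3
|b| = √(9 + 4) = √13 ≈ 3.6056
comp_b a = -3 / √13 ≈ -0.832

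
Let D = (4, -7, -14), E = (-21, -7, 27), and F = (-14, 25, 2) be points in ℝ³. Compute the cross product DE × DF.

(-1312, -338, -800)

DE = (-25, 0, 41)
DF = (-18, 32, 16)
i: 0·16 - 41·32 = 0 - 1312 = -1312
j: 41·(-18) - (-25)·16 = -738 - (-400) = -338
k: (-25)·32 - 0·(-18) = -800 - 0 = -800
DE × DF = (-1312, -338, -800)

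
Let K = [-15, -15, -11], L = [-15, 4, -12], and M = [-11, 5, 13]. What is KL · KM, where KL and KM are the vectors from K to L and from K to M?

KL = L − K = (0, 19, -1)
KM = M − K = (4, 20, 24)
KL · KM = 0·4 + 19·20 + (-1)·24 = 0 + 380 - 24 = 356

356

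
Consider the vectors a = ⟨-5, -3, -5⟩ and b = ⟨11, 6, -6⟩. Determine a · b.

-43

a · b = (-5)·11 + (-3)·6 + (-5)·(-6) = -55 - 18 + 30 = -43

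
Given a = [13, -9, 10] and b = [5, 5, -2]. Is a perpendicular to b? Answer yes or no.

a · b = 13·5 + (-9)·5 + 10·(-2) = 65 - 45 - 20 = 0
Zero, so the vectors are orthogonal.

yes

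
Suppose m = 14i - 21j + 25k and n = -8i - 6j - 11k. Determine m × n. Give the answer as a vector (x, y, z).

(381, -46, -252)

i: (-21)·(-11) - 25·(-6) = 231 - (-150) = 381
j: 25·(-8) - 14·(-11) = -200 - (-154) = -46
k: 14·(-6) - (-21)·(-8) = -84 - 168 = -252
m × n = (381, -46, -252)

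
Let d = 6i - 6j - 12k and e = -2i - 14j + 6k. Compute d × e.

i: (-6)·6 - (-12)·(-14) = -36 - 168 = -204
j: (-12)·(-2) - 6·6 = 24 - 36 = -12
k: 6·(-14) - (-6)·(-2) = -84 - 12 = -96
d × e = (-204, -12, -96)

(-204, -12, -96)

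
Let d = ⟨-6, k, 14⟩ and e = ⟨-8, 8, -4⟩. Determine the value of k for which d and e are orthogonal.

d · e = (-6)·(-8) + k·8 + 14·(-4) = -8 + 8k
Set equal to 0: 8k = 8, so k = 1.

1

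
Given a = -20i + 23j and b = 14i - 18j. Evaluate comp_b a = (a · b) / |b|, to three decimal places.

a · b = (-20)·14 + 23·(-18) = -280 - 414 = -694
|b| = √(196 + 324) = √520 ≈ 22.8035
comp_b a = -694 / √520 ≈ -30.434

-30.434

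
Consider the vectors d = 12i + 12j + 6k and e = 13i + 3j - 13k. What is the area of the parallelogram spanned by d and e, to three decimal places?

i: 12·(-13) - 6·3 = -156 - 18 = -174
j: 6·13 - 12·(-13) = 78 - (-156) = 234
k: 12·3 - 12·13 = 36 - 156 = -120
d × e = (-174, 234, -120)
|d × e| = √((-174)² + 234² + (-120)²) = √99432 ≈ 315.3284

315.328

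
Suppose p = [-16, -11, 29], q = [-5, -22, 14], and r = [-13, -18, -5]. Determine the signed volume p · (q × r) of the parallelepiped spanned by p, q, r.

q × r:
i: (-22)·(-5) - 14·(-18) = 110 - (-252) = 362
j: 14·(-13) - (-5)·(-5) = -182 - 25 = -207
k: (-5)·(-18) - (-22)·(-13) = 90 - 286 = -196
q × r = (362, -207, -196)
p · (q × r) = (-16)·362 + (-11)·(-207) + 29·(-196) = -5792 + 2277 - 5684 = -9199

-9199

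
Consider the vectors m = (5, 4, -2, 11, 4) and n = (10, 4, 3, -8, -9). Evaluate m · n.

-64

m · n = 5·10 + 4·4 + (-2)·3 + 11·(-8) + 4·(-9) = 50 + 16 - 6 - 88 - 36 = -64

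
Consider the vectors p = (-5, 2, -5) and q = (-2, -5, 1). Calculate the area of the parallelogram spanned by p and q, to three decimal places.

i: 2·1 - (-5)·(-5) = 2 - 25 = -23
j: (-5)·(-2) - (-5)·1 = 10 - (-5) = 15
k: (-5)·(-5) - 2·(-2) = 25 - (-4) = 29
p × q = (-23, 15, 29)
|p × q| = √((-23)² + 15² + 29²) = √1595 ≈ 39.9375

39.937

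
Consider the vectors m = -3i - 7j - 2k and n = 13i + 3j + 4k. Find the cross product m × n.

(-22, -14, 82)

i: (-7)·4 - (-2)·3 = -28 - (-6) = -22
j: (-2)·13 - (-3)·4 = -26 - (-12) = -14
k: (-3)·3 - (-7)·13 = -9 - (-91) = 82
m × n = (-22, -14, 82)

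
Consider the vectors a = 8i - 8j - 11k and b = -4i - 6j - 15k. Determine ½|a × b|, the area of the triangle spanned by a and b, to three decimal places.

95.147

i: (-8)·(-15) - (-11)·(-6) = 120 - 66 = 54
j: (-11)·(-4) - 8·(-15) = 44 - (-120) = 164
k: 8·(-6) - (-8)·(-4) = -48 - 32 = -80
a × b = (54, 164, -80)
|a × b| = √(54² + 164² + (-80)²) = √36212 ≈ 190.2945
area = ½ · 190.2945 ≈ 95.147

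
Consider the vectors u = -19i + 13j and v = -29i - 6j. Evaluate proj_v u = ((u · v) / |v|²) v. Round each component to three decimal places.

(-15.641, -3.236)

u · v = (-19)·(-29) + 13·(-6) = 551 - 78 = 473
|v|² = 841 + 36 = 877
proj_v u = (473/877) · (-29, -6) ≈ (-15.641, -3.236)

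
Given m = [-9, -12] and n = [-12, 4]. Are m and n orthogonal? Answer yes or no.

m · n = (-9)·(-12) + (-12)·4 = 108 - 48 = 60
Nonzero, so the vectors are not orthogonal.

no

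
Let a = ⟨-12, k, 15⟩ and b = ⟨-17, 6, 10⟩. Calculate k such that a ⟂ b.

a · b = (-12)·(-17) + k·6 + 15·10 = 354 + 6k
Set equal to 0: 6k = -354, so k = -59.

-59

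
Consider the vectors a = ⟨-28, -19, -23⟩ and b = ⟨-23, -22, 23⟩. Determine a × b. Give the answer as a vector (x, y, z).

i: (-19)·23 - (-23)·(-22) = -437 - 506 = -943
j: (-23)·(-23) - (-28)·23 = 529 - (-644) = 1173
k: (-28)·(-22) - (-19)·(-23) = 616 - 437 = 179
a × b = (-943, 1173, 179)

(-943, 1173, 179)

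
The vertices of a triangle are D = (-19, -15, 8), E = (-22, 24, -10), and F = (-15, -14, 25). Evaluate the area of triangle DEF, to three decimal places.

DE = (-3, 39, -18),  DF = (4, 1, 17)
i: 39·17 - (-18)·1 = 663 - (-18) = 681
j: (-18)·4 - (-3)·17 = -72 - (-51) = -21
k: (-3)·1 - 39·4 = -3 - 156 = -159
DE × DF = (681, -21, -159)
|DE × DF| = √489483 ≈ 699.6306
area = ½ · 699.6306 ≈ 349.815

349.815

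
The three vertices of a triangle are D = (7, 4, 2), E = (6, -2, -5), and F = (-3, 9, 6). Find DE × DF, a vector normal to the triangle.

(11, 74, -65)

DE = (-1, -6, -7)
DF = (-10, 5, 4)
i: (-6)·4 - (-7)·5 = -24 - (-35) = 11
j: (-7)·(-10) - (-1)·4 = 70 - (-4) = 74
k: (-1)·5 - (-6)·(-10) = -5 - 60 = -65
DE × DF = (11, 74, -65)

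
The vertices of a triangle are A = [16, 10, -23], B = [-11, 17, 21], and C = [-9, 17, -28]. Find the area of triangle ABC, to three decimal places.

AB = (-27, 7, 44),  AC = (-25, 7, -5)
i: 7·(-5) - 44·7 = -35 - 308 = -343
j: 44·(-25) - (-27)·(-5) = -1100 - 135 = -1235
k: (-27)·7 - 7·(-25) = -189 - (-175) = -14
AB × AC = (-343, -1235, -14)
|AB × AC| = √1643070 ≈ 1281.8229
area = ½ · 1281.8229 ≈ 640.911

640.911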